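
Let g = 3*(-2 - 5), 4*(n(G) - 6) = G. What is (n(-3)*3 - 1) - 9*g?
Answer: 815/4 ≈ 203.75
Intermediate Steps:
n(G) = 6 + G/4
g = -21 (g = 3*(-7) = -21)
(n(-3)*3 - 1) - 9*g = ((6 + (¼)*(-3))*3 - 1) - 9*(-21) = ((6 - ¾)*3 - 1) + 189 = ((21/4)*3 - 1) + 189 = (63/4 - 1) + 189 = 59/4 + 189 = 815/4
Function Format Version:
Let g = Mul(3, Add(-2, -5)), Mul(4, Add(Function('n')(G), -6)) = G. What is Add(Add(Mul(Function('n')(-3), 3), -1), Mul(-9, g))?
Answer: Rational(815, 4) ≈ 203.75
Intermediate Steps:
Function('n')(G) = Add(6, Mul(Rational(1, 4), G))
g = -21 (g = Mul(3, -7) = -21)
Add(Add(Mul(Function('n')(-3), 3), -1), Mul(-9, g)) = Add(Add(Mul(Add(6, Mul(Rational(1, 4), -3)), 3), -1), Mul(-9, -21)) = Add(Add(Mul(Add(6, Rational(-3, 4)), 3), -1), 189) = Add(Add(Mul(Rational(21, 4), 3), -1), 189) = Add(Add(Rational(63, 4), -1), 189) = Add(Rational(59, 4), 189) = Rational(815, 4)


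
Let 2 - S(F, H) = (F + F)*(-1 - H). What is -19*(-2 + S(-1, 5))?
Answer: 228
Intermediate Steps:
S(F, H) = 2 - 2*F*(-1 - H) (S(F, H) = 2 - (F + F)*(-1 - H) = 2 - 2*F*(-1 - H))
-19*(-2 + S(-1, 5)) = -19*(-2 + (2 + 2*(-1) + 2*(-1)*5)) = -19*(-2 + (2 - 2 - 10)) = -19*(-2 - 10) = -19*(-12) = 228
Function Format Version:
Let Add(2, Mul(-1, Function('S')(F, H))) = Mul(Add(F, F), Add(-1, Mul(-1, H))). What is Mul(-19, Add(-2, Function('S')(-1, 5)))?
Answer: 228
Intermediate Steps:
Function('S')(F, H) = Add(2, Mul(-2, F, Add(-1, Mul(-1, H)))) (Function('S')(F, H) = Add(2, Mul(-1, Mul(Add(F, F), Add(-1, Mul(-1, H))))) = Add(2, Mul(-1, Mul(Mul(2, F), Add(-1, Mul(-1, H))))) = Add(2, Mul(-1, Mul(2, F, Add(-1, Mul(-1, H))))) = Add(2, Mul(-2, F, Add(-1, Mul(-1, H)))))
Mul(-19, Add(-2, Function('S')(-1, 5))) = Mul(-19, Add(-2, Add(2, Mul(2, -1), Mul(2, -1, 5)))) = Mul(-19, Add(-2, Add(2, -2, -10))) = Mul(-19, Add(-2, -10)) = Mul(-19, -12) = 228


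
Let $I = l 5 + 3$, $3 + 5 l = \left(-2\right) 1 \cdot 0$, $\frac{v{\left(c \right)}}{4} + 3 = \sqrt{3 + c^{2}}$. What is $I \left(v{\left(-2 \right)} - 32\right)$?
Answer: $0$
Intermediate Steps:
$v{\left(c \right)} = -12 + 4 \sqrt{3 + c^{2}}$
$l = - \frac{3}{5}$ ($l = - \frac{3}{5} + \frac{\left(-2\right) 1 \cdot 0}{5} = - \frac{3}{5} + \frac{\left(-2\right) 0}{5} = - \frac{3}{5} + \frac{1}{5} \cdot 0 = - \frac{3}{5} + 0 = - \frac{3}{5} \approx -0.6$)
$I = 0$ ($I = \left(- \frac{3}{5}\right) 5 + 3 = -3 + 3 = 0$)
$I \left(v{\left(-2 \right)} - 32\right) = 0 \left(\left(-12 + 4 \sqrt{3 + \left(-2\right)^{2}}\right) - 32\right) = 0 \left(\left(-12 + 4 \sqrt{3 + 4}\right) - 32\right) = 0 \left(\left(-12 + 4 \sqrt{7}\right) - 32\right) = 0 \left(-44 + 4 \sqrt{7}\right) = 0$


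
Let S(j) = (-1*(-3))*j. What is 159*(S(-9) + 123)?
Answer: 15264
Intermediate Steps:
S(j) = 3*j
159*(S(-9) + 123) = 159*(3*(-9) + 123) = 159*(-27 + 123) = 159*96 = 15264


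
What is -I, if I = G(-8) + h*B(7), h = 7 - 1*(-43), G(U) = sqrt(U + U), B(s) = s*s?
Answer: -2450 - 4*I ≈ -2450.0 - 4.0*I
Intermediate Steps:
B(s) = s**2
G(U) = sqrt(2)*sqrt(U) (G(U) = sqrt(2*U) = sqrt(2)*sqrt(U))
h = 50 (h = 7 + 43 = 50)
I = 2450 + 4*I (I = sqrt(2)*sqrt(-8) + 50*7**2 = sqrt(2)*(2*I*sqrt(2)) + 50*49 = 4*I + 2450 = 2450 + 4*I ≈ 2450.0 + 4.0*I)
-I = -(2450 + 4*I) = -2450 - 4*I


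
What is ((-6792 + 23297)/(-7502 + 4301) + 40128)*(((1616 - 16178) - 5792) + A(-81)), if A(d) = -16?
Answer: -8990325610/11 ≈ -8.1730e+8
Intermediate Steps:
((-6792 + 23297)/(-7502 + 4301) + 40128)*(((1616 - 16178) - 5792) + A(-81)) = ((-6792 + 23297)/(-7502 + 4301) + 40128)*(((1616 - 16178) - 5792) - 16) = (16505/(-3201) + 40128)*((-14562 - 5792) - 16) = (16505*(-1/3201) + 40128)*(-20354 - 16) = (-16505/3201 + 40128)*(-20370) = (128433223/3201)*(-20370) = -8990325610/11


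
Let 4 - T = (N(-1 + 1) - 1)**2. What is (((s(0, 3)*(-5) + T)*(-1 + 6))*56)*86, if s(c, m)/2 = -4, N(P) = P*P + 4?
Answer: 842800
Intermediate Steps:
N(P) = 4 + P**2 (N(P) = P**2 + 4 = 4 + P**2)
T = -5 (T = 4 - ((4 + (-1 + 1)**2) - 1)**2 = 4 - ((4 + 0**2) - 1)**2 = 4 - ((4 + 0) - 1)**2 = 4 - (4 - 1)**2 = 4 - 1*3**2 = 4 - 1*9 = 4 - 9 = -5)
s(c, m) = -8 (s(c, m) = 2*(-4) = -8)
(((s(0, 3)*(-5) + T)*(-1 + 6))*56)*86 = (((-8*(-5) - 5)*(-1 + 6))*56)*86 = (((40 - 5)*5)*56)*86 = ((35*5)*56)*86 = (175*56)*86 = 9800*86 = 842800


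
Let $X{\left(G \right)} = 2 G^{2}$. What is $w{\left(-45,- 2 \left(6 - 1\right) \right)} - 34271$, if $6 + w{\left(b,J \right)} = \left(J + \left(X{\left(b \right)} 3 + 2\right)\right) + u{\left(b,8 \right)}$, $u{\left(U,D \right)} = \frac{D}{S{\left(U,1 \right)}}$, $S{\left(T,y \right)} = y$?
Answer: $-22127$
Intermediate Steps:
$u{\left(U,D \right)} = D$ ($u{\left(U,D \right)} = \frac{D}{1} = D 1 = D$)
$w{\left(b,J \right)} = 4 + J + 6 b^{2}$ ($w{\left(b,J \right)} = -6 + \left(\left(J + \left(2 b^{2} \cdot 3 + 2\right)\right) + 8\right) = -6 + \left(\left(J + \left(6 b^{2} + 2\right)\right) + 8\right) = -6 + \left(\left(J + \left(2 + 6 b^{2}\right)\right) + 8\right) = -6 + \left(\left(2 + J + 6 b^{2}\right) + 8\right) = -6 + \left(10 + J + 6 b^{2}\right) = 4 + J + 6 b^{2}$)
$w{\left(-45,- 2 \left(6 - 1\right) \right)} - 34271 = \left(4 - 2 \left(6 - 1\right) + 6 \left(-45\right)^{2}\right) - 34271 = \left(4 - 10 + 6 \cdot 2025\right) - 34271 = \left(4 - 10 + 12150\right) - 34271 = 12144 - 34271 = -22127$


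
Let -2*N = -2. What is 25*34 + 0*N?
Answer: 850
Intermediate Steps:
N = 1 (N = -½*(-2) = 1)
25*34 + 0*N = 25*34 + 0*1 = 850 + 0 = 850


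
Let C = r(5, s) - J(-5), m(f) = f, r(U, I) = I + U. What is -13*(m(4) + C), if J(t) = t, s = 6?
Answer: -260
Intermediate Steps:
C = 16 (C = (6 + 5) - 1*(-5) = 11 + 5 = 16)
-13*(m(4) + C) = -13*(4 + 16) = -13*20 = -260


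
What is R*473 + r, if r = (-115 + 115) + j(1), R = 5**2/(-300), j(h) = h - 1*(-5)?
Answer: -401/12 ≈ -33.417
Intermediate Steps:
j(h) = 5 + h (j(h) = h + 5 = 5 + h)
R = -1/12 (R = 25*(-1/300) = -1/12 ≈ -0.083333)
r = 6 (r = (-115 + 115) + (5 + 1) = 0 + 6 = 6)
R*473 + r = -1/12*473 + 6 = -473/12 + 6 = -401/12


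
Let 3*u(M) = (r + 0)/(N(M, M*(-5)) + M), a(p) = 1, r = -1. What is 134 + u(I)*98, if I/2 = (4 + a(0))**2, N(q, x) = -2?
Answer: 9599/72 ≈ 133.32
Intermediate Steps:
I = 50 (I = 2*(4 + 1)**2 = 2*5**2 = 2*25 = 50)
u(M) = -1/(3*(-2 + M)) (u(M) = ((-1 + 0)/(-2 + M))/3 = (-1/(-2 + M))/3 = -1/(3*(-2 + M)))
134 + u(I)*98 = 134 - 1/(-6 + 3*50)*98 = 134 - 1/(-6 + 150)*98 = 134 - 1/144*98 = 134 - 49/72 = 9599/72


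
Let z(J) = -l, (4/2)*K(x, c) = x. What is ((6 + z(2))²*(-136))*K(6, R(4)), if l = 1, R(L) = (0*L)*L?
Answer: -10200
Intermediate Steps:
R(L) = 0 (R(L) = 0*L = 0)
K(x, c) = x/2
z(J) = -1 (z(J) = -1*1 = -1)
((6 + z(2))²*(-136))*K(6, R(4)) = ((6 - 1)²*(-136))*((½)*6) = (5²*(-136))*3 = (25*(-136))*3 = -3400*3 = -10200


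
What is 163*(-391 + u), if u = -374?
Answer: -124695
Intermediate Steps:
163*(-391 + u) = 163*(-391 - 374) = 163*(-765) = -124695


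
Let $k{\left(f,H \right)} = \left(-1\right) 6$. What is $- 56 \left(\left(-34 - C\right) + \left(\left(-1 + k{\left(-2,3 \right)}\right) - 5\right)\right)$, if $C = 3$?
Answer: $2744$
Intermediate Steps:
$k{\left(f,H \right)} = -6$
$- 56 \left(\left(-34 - C\right) + \left(\left(-1 + k{\left(-2,3 \right)}\right) - 5\right)\right) = - 56 \left(\left(-34 - 3\right) - 12\right) = - 56 \left(-37 - 12\right) = \left(-56\right) \left(-49\right) = 2744$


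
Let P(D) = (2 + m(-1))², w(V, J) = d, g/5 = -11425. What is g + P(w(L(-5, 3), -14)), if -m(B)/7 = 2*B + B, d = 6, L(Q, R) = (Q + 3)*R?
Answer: -56596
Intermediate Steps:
g = -57125 (g = 5*(-11425) = -57125)
L(Q, R) = R*(3 + Q) (L(Q, R) = (3 + Q)*R = R*(3 + Q))
m(B) = -21*B (m(B) = -7*(2*B + B) = -21*B)
w(V, J) = 6
P(D) = 529 (P(D) = (2 - 21*(-1))² = (2 + 21)² = 23² = 529)
g + P(w(L(-5, 3), -14)) = -57125 + 529 = -56596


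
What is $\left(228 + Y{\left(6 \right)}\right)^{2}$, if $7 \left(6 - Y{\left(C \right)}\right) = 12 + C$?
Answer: $\frac{2624400}{49} \approx 53559.0$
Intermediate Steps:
$Y{\left(C \right)} = \frac{30}{7} - \frac{C}{7}$ ($Y{\left(C \right)} = 6 - \frac{12 + C}{7} = 6 - \left(\frac{12}{7} + \frac{C}{7}\right) = \frac{30}{7} - \frac{C}{7}$)
$\left(228 + Y{\left(6 \right)}\right)^{2} = \left(228 + \left(\frac{30}{7} - \frac{6}{7}\right)\right)^{2} = \left(228 + \frac{24}{7}\right)^{2} = \left(\frac{1620}{7}\right)^{2} = \frac{2624400}{49}$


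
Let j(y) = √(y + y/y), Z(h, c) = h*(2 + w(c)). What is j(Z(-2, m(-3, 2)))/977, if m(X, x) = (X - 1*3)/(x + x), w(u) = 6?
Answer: I*√15/977 ≈ 0.0039642*I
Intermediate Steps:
m(X, x) = (-3 + X)/(2*x) (m(X, x) = (X - 3)/((2*x)) = (-3 + X)*(1/(2*x)) = (-3 + X)/(2*x))
Z(h, c) = 8*h (Z(h, c) = h*(2 + 6) = h*8 = 8*h)
j(y) = √(1 + y) (j(y) = √(y + 1) = √(1 + y))
j(Z(-2, m(-3, 2)))/977 = √(1 + 8*(-2))/977 = √(1 - 16)*(1/977) = √(-15)*(1/977) = (I*√15)*(1/977) = I*√15/977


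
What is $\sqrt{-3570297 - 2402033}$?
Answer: $i \sqrt{5972330} \approx 2443.8 i$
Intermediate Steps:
$\sqrt{-3570297 - 2402033} = \sqrt{-5972330} = i \sqrt{5972330}$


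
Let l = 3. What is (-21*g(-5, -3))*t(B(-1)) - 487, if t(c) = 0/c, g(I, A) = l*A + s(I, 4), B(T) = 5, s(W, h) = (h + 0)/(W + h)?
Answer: -487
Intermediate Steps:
s(W, h) = h/(W + h)
g(I, A) = 3*A + 4/(4 + I) (g(I, A) = 3*A + 4/(I + 4) = 3*A + 4/(4 + I))
t(c) = 0
(-21*g(-5, -3))*t(B(-1)) - 487 = -21*(4 + 3*(-3)*(4 - 5))/(4 - 5)*0 - 487 = -21*(4 + 3*(-3)*(-1))/(-1)*0 - 487 = -(-21)*(4 + 9)*0 - 487 = -(-21)*13*0 - 487 = -21*(-13)*0 - 487 = 273*0 - 487 = 0 - 487 = -487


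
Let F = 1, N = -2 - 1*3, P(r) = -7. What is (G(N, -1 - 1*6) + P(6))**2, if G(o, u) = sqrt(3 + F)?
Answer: 25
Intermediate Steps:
N = -5 (N = -2 - 3 = -5)
G(o, u) = 2 (G(o, u) = sqrt(3 + 1) = sqrt(4) = 2)
(G(N, -1 - 1*6) + P(6))**2 = (2 - 7)**2 = (-5)**2 = 25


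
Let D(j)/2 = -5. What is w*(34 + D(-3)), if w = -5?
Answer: -120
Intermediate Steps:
D(j) = -10 (D(j) = 2*(-5) = -10)
w*(34 + D(-3)) = -5*(34 - 10) = -5*24 = -120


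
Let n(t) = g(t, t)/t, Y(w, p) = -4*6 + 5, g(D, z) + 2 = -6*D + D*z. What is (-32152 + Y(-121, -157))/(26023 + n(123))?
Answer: -3957033/3215218 ≈ -1.2307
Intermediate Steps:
g(D, z) = -2 - 6*D + D*z (g(D, z) = -2 + (-6*D + D*z) = -2 - 6*D + D*z)
Y(w, p) = -19 (Y(w, p) = -24 + 5 = -19)
n(t) = (-2 + t² - 6*t)/t (n(t) = (-2 - 6*t + t*t)/t = (-2 - 6*t + t²)/t = (-2 + t² - 6*t)/t)
(-32152 + Y(-121, -157))/(26023 + n(123)) = (-32152 - 19)/(26023 + (-6 + 123 - 2/123)) = -32171/(26023 + (-6 + 123 - 2*1/123)) = -32171/(26023 + (-6 + 123 - 2/123)) = -32171/(26023 + 14389/123) = -32171/3215218/123 = -32171*123/3215218 = -3957033/3215218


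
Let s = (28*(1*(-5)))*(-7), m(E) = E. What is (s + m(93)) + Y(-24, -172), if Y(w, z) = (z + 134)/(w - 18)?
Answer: 22552/21 ≈ 1073.9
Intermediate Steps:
Y(w, z) = (134 + z)/(-18 + w)
s = 980 (s = (28*(-5))*(-7) = -140*(-7) = 980)
(s + m(93)) + Y(-24, -172) = (980 + 93) + (134 - 172)/(-18 - 24) = 1073 - 38/(-42) = 1073 - 1/42*(-38) = 1073 + 19/21 = 22552/21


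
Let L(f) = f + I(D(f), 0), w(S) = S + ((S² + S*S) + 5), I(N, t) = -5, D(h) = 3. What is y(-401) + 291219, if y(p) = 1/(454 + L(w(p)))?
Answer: 93672047446/321655 ≈ 2.9122e+5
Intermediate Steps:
w(S) = 5 + S + 2*S² (w(S) = S + ((S² + S²) + 5) = S + (2*S² + 5) = S + (5 + 2*S²) = 5 + S + 2*S²)
L(f) = -5 + f (L(f) = f - 5 = -5 + f)
y(p) = 1/(454 + p + 2*p²) (y(p) = 1/(454 + (-5 + (5 + p + 2*p²))) = 1/(454 + (p + 2*p²)) = 1/(454 + p + 2*p²))
y(-401) + 291219 = 1/(454 - 401 + 2*(-401)²) + 291219 = 1/(454 - 401 + 2*160801) + 291219 = 1/(454 - 401 + 321602) + 291219 = 1/321655 + 291219 = 93672047446/321655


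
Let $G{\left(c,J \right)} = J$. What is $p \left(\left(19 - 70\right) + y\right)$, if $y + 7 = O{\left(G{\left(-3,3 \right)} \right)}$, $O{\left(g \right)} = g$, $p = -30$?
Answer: $1650$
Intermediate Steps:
$y = -4$ ($y = -7 + 3 = -4$)
$p \left(\left(19 - 70\right) + y\right) = - 30 \left(\left(19 - 70\right) - 4\right) = - 30 \left(-51 - 4\right) = \left(-30\right) \left(-55\right) = 1650$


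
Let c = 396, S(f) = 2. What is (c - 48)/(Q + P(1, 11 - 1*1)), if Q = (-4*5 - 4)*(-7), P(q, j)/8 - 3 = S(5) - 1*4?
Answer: 87/44 ≈ 1.9773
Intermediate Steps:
P(q, j) = 8 (P(q, j) = 24 + 8*(2 - 1*4) = 24 + 8*(2 - 4) = 24 + 8*(-2) = 24 - 16 = 8)
Q = 168 (Q = (-20 - 4)*(-7) = -24*(-7) = 168)
(c - 48)/(Q + P(1, 11 - 1*1)) = (396 - 48)/(168 + 8) = 348/176 = 348*(1/176) = 87/44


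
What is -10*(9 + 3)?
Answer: -120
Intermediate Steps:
-10*(9 + 3) = -10*12 = -120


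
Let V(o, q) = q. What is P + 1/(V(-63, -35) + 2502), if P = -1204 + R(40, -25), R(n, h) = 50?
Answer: -2846917/2467 ≈ -1154.0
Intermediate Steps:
P = -1154 (P = -1204 + 50 = -1154)
P + 1/(V(-63, -35) + 2502) = -1154 + 1/(-35 + 2502) = -1154 + 1/2467 = -2846917/2467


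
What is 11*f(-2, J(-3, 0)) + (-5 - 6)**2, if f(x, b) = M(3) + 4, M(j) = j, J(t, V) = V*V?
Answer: 198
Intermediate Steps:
J(t, V) = V**2
f(x, b) = 7 (f(x, b) = 3 + 4 = 7)
11*f(-2, J(-3, 0)) + (-5 - 6)**2 = 11*7 + (-5 - 6)**2 = 77 + (-11)**2 = 77 + 121 = 198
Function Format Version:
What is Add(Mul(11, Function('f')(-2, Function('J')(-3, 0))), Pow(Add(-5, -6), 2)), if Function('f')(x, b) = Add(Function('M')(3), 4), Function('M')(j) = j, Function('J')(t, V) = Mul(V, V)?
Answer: 198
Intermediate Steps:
Function('J')(t, V) = Pow(V, 2)
Function('f')(x, b) = 7 (Function('f')(x, b) = Add(3, 4) = 7)
Add(Mul(11, Function('f')(-2, Function('J')(-3, 0))), Pow(Add(-5, -6), 2)) = Add(Mul(11, 7), Pow(Add(-5, -6), 2)) = Add(77, Pow(-11, 2)) = Add(77, 121) = 198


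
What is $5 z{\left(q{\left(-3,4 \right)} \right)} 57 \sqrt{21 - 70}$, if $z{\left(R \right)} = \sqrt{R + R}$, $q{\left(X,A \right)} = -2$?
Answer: $-3990$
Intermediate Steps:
$z{\left(R \right)} = \sqrt{2} \sqrt{R}$ ($z{\left(R \right)} = \sqrt{2 R} = \sqrt{2} \sqrt{R}$)
$5 z{\left(q{\left(-3,4 \right)} \right)} 57 \sqrt{21 - 70} = 5 \sqrt{2} \sqrt{-2} \cdot 57 \sqrt{21 - 70} = 5 \sqrt{2} i \sqrt{2} \cdot 57 \sqrt{-49} = 5 \cdot 2 i 57 \cdot 7 i = 10 i 57 \cdot 7 i = 570 i 7 i = -3990$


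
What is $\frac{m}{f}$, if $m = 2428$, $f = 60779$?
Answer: $\frac{2428}{60779} \approx 0.039948$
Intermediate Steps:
$\frac{m}{f} = \frac{2428}{60779}$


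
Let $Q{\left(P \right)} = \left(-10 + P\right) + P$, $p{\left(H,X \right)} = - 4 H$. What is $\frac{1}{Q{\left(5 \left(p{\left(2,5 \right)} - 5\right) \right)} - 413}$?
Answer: $- \frac{1}{553} \approx -0.0018083$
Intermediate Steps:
$Q{\left(P \right)} = -10 + 2 P$
$\frac{1}{Q{\left(5 \left(p{\left(2,5 \right)} - 5\right) \right)} - 413} = \frac{1}{\left(-10 + 2 \cdot 5 \left(\left(-4\right) 2 - 5\right)\right) - 413} = \frac{1}{\left(-10 + 2 \cdot 5 \left(-8 - 5\right)\right) - 413} = \frac{1}{\left(-10 + 2 \cdot 5 \left(-13\right)\right) - 413} = \frac{1}{\left(-10 + 2 \left(-65\right)\right) - 413} = \frac{1}{\left(-10 - 130\right) - 413} = \frac{1}{-140 - 413} = \frac{1}{-553} = - \frac{1}{553}$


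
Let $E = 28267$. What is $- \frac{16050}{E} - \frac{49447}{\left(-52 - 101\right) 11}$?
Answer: $\frac{1370706199}{47573361} \approx 28.812$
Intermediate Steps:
$- \frac{16050}{E} - \frac{49447}{\left(-52 - 101\right) 11} = - \frac{16050}{28267} - \frac{49447}{\left(-52 - 101\right) 11} = \left(-16050\right) \frac{1}{28267} - \frac{49447}{\left(-153\right) 11} = - \frac{16050}{28267} - \frac{49447}{-1683} = - \frac{16050}{28267} - - \frac{49447}{1683} = - \frac{16050}{28267} + \frac{49447}{1683} = \frac{1370706199}{47573361}$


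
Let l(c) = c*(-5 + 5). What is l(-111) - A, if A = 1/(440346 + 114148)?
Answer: -1/554494 ≈ -1.8034e-6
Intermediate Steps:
l(c) = 0 (l(c) = c*0 = 0)
A = 1/554494 ≈ 1.8034e-6
l(-111) - A = 0 - 1*1/554494 = 0 - 1/554494 = -1/554494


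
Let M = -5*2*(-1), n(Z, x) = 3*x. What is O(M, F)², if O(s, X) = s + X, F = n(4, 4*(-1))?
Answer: 4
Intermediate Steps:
M = 10 (M = -10*(-1) = 10)
F = -12 (F = 3*(4*(-1)) = 3*(-4) = -12)
O(s, X) = X + s
O(M, F)² = (-12 + 10)² = (-2)² = 4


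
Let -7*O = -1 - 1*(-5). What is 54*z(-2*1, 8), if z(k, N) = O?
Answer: -216/7 ≈ -30.857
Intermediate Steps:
O = -4/7 (O = -(-1 - 1*(-5))/7 = -(-1 + 5)/7 = -⅐*4 = -4/7 ≈ -0.57143)
z(k, N) = -4/7
54*z(-2*1, 8) = 54*(-4/7) = -216/7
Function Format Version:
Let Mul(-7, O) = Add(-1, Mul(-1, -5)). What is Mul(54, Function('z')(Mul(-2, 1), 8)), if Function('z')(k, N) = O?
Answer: Rational(-216, 7) ≈ -30.857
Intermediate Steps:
O = Rational(-4, 7) (O = Mul(Rational(-1, 7), Add(-1, Mul(-1, -5))) = Mul(Rational(-1, 7), Add(-1, 5)) = Mul(Rational(-1, 7), 4) = Rational(-4, 7) ≈ -0.57143)
Function('z')(k, N) = Rational(-4, 7)
Mul(54, Function('z')(Mul(-2, 1), 8)) = Mul(54, Rational(-4, 7)) = Rational(-216, 7)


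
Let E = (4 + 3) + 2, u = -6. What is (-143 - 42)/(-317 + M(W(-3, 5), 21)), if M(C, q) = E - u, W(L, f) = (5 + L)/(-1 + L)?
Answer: 185/302 ≈ 0.61258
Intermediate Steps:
E = 9 (E = 7 + 2 = 9)
W(L, f) = (5 + L)/(-1 + L)
M(C, q) = 15 (M(C, q) = 9 - 1*(-6) = 9 + 6 = 15)
(-143 - 42)/(-317 + M(W(-3, 5), 21)) = (-143 - 42)/(-317 + 15) = -185/(-302) = -185*(-1/302) = 185/302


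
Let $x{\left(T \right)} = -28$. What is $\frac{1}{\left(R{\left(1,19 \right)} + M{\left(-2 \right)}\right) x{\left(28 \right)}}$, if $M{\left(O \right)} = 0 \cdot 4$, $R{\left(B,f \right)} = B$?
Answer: $- \frac{1}{28} \approx -0.035714$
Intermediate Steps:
$M{\left(O \right)} = 0$
$\frac{1}{\left(R{\left(1,19 \right)} + M{\left(-2 \right)}\right) x{\left(28 \right)}} = \frac{1}{\left(1 + 0\right) \left(-28\right)} = 1^{-1} \left(- \frac{1}{28}\right) = 1 \left(- \frac{1}{28}\right) = - \frac{1}{28}$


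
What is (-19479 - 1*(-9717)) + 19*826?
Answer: 5932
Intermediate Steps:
(-19479 - 1*(-9717)) + 19*826 = (-19479 + 9717) + 15694 = -9762 + 15694 = 5932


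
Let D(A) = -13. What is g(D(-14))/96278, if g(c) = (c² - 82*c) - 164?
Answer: 153/13754 ≈ 0.011124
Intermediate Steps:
g(c) = -164 + c² - 82*c
g(D(-14))/96278 = (-164 + (-13)² - 82*(-13))/96278 = (-164 + 169 + 1066)*(1/96278) = 1071*(1/96278) = 153/13754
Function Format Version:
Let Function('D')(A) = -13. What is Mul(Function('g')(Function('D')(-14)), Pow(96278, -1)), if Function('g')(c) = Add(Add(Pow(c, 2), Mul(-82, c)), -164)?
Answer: Rational(153, 13754) ≈ 0.011124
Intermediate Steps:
Function('g')(c) = Add(-164, Pow(c, 2), Mul(-82, c))
Mul(Function('g')(Function('D')(-14)), Pow(96278, -1)) = Mul(Add(-164, Pow(-13, 2), Mul(-82, -13)), Pow(96278, -1)) = Mul(Add(-164, 169, 1066), Rational(1, 96278)) = Mul(1071, Rational(1, 96278)) = Rational(153, 13754)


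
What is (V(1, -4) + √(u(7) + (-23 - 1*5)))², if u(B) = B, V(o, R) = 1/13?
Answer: -3548/169 + 2*I*√21/13 ≈ -20.994 + 0.70501*I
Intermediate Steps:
V(o, R) = 1/13
(V(1, -4) + √(u(7) + (-23 - 1*5)))² = (1/13 + √(7 + (-23 - 1*5)))² = (1/13 + √(7 + (-23 - 5)))² = (1/13 + √(7 - 28))² = (1/13 + √(-21))² = (1/13 + I*√21)²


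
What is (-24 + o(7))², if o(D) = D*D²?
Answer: 101761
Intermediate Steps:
o(D) = D³
(-24 + o(7))² = (-24 + 7³)² = (-24 + 343)² = 319² = 101761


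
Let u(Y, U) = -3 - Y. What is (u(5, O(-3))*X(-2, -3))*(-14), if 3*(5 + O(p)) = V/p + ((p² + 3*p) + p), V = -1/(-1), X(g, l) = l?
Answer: -336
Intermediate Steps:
V = 1 (V = -1*(-1) = 1)
O(p) = -5 + 1/(3*p) + p²/3 + 4*p/3 (O(p) = -5 + (1/p + ((p² + 3*p) + p))/3 = -5 + (1/p + (p² + 4*p))/3 = -5 + (1/p + p² + 4*p)/3 = -5 + (1/(3*p) + p²/3 + 4*p/3) = -5 + 1/(3*p) + p²/3 + 4*p/3)
(u(5, O(-3))*X(-2, -3))*(-14) = ((-3 - 1*5)*(-3))*(-14) = ((-3 - 5)*(-3))*(-14) = -8*(-3)*(-14) = 24*(-14) = -336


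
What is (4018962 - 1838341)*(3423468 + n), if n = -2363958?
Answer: 2310389755710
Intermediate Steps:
(4018962 - 1838341)*(3423468 + n) = (4018962 - 1838341)*(3423468 - 2363958) = 2180621*1059510 = 2310389755710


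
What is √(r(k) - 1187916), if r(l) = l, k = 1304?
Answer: 2*I*√296653 ≈ 1089.3*I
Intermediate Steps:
√(r(k) - 1187916) = √(1304 - 1187916) = √(-1186612) = 2*I*√296653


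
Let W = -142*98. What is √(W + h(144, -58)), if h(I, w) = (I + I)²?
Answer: 2*√17257 ≈ 262.73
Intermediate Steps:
W = -13916
h(I, w) = 4*I² (h(I, w) = (2*I)² = 4*I²)
√(W + h(144, -58)) = √(-13916 + 4*144²) = √(-13916 + 4*20736) = √(-13916 + 82944) = √69028 = 2*√17257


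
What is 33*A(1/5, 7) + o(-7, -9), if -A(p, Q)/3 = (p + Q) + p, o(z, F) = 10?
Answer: -3613/5 ≈ -722.60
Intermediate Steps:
A(p, Q) = -6*p - 3*Q (A(p, Q) = -3*((p + Q) + p) = -3*((Q + p) + p) = -3*(Q + 2*p) = -6*p - 3*Q)
33*A(1/5, 7) + o(-7, -9) = 33*(-6/5 - 3*7) + 10 = 33*(-6*⅕ - 21) + 10 = 33*(-6/5 - 21) + 10 = 33*(-111/5) + 10 = -3663/5 + 10 = -3613/5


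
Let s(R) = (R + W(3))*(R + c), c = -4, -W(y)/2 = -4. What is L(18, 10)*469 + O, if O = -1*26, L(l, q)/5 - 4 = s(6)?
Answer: 75014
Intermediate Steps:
W(y) = 8 (W(y) = -2*(-4) = 8)
s(R) = (-4 + R)*(8 + R) (s(R) = (R + 8)*(R - 4) = (8 + R)*(-4 + R) = (-4 + R)*(8 + R))
L(l, q) = 160 (L(l, q) = 20 + 5*(-32 + 6² + 4*6) = 20 + 5*(-32 + 36 + 24) = 20 + 5*28 = 20 + 140 = 160)
O = -26
L(18, 10)*469 + O = 160*469 - 26 = 75040 - 26 = 75014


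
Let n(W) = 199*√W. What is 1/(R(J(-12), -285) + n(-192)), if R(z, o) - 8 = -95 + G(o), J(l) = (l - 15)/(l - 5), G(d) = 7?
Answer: -5/475612 - 199*I*√3/951224 ≈ -1.0513e-5 - 0.00036235*I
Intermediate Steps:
J(l) = (-15 + l)/(-5 + l)
R(z, o) = -80 (R(z, o) = 8 + (-95 + 7) = 8 - 88 = -80)
1/(R(J(-12), -285) + n(-192)) = 1/(-80 + 199*√(-192)) = 1/(-80 + 199*(8*I*√3)) = 1/(-80 + 1592*I*√3)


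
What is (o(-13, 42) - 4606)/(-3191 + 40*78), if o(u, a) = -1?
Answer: 4607/71 ≈ 64.887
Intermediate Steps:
(o(-13, 42) - 4606)/(-3191 + 40*78) = (-1 - 4606)/(-3191 + 40*78) = -4607/(-3191 + 3120) = -4607/(-71) = -4607*(-1/71) = 4607/71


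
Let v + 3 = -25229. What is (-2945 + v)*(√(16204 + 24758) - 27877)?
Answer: 785490229 - 28177*√40962 ≈ 7.7979e+8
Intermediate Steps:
v = -25232 (v = -3 - 25229 = -25232)
(-2945 + v)*(√(16204 + 24758) - 27877) = (-2945 - 25232)*(√(16204 + 24758) - 27877) = -28177*(√40962 - 27877) = -28177*(-27877 + √40962) = 785490229 - 28177*√40962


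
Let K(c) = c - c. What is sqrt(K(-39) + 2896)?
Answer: 4*sqrt(181) ≈ 53.815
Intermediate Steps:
K(c) = 0
sqrt(K(-39) + 2896) = sqrt(0 + 2896) = sqrt(2896) = 4*sqrt(181)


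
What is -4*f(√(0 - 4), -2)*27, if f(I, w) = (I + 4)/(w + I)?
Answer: 54 + 162*I ≈ 54.0 + 162.0*I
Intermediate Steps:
f(I, w) = (4 + I)/(I + w)
-4*f(√(0 - 4), -2)*27 = -4*(4 + √(0 - 4))/(√(0 - 4) - 2)*27 = -4*(4 + √(-4))/(√(-4) - 2)*27 = -4*(4 + 2*I)/(2*I - 2)*27 = -4*(4 + 2*I)/(-2 + 2*I)*27 = -4*(-2 - 2*I)/8*(4 + 2*I)*27 = -(-2 - 2*I)*(4 + 2*I)/2*27 = -27*(-2 - 2*I)*(4 + 2*I)/2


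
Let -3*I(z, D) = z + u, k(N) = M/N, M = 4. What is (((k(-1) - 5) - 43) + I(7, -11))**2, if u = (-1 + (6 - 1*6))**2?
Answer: 26896/9 ≈ 2988.4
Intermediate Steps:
k(N) = 4/N
u = 1 (u = (-1 + (6 - 6))**2 = (-1 + 0)**2 = (-1)**2 = 1)
I(z, D) = -1/3 - z/3 (I(z, D) = -(z + 1)/3 = -(1 + z)/3 = -1/3 - z/3)
(((k(-1) - 5) - 43) + I(7, -11))**2 = (((4/(-1) - 5) - 43) + (-1/3 - 1/3*7))**2 = (((4*(-1) - 5) - 43) + (-1/3 - 7/3))**2 = (((-4 - 5) - 43) - 8/3)**2 = ((-9 - 43) - 8/3)**2 = (-52 - 8/3)**2 = (-164/3)**2 = 26896/9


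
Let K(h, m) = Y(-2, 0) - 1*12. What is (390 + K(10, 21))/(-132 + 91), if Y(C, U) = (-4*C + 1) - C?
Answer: -389/41 ≈ -9.4878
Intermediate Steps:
Y(C, U) = 1 - 5*C (Y(C, U) = (1 - 4*C) - C = 1 - 5*C)
K(h, m) = -1 (K(h, m) = (1 - 5*(-2)) - 1*12 = (1 + 10) - 12 = 11 - 12 = -1)
(390 + K(10, 21))/(-132 + 91) = (390 - 1)/(-132 + 91) = 389/(-41) = 389*(-1/41) = -389/41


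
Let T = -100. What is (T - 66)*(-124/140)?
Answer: 5146/35 ≈ 147.03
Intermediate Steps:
(T - 66)*(-124/140) = (-100 - 66)*(-124/140) = -(-20584)/140 = -166*(-31/35) = 5146/35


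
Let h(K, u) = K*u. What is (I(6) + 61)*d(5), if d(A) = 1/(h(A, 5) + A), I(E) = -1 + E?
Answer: 11/5 ≈ 2.2000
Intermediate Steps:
d(A) = 1/(6*A) (d(A) = 1/(A*5 + A) = 1/(5*A + A) = 1/(6*A))
(I(6) + 61)*d(5) = ((-1 + 6) + 61)*((1/6)/5) = (5 + 61)*((1/6)*(1/5)) = 66*(1/30) = 11/5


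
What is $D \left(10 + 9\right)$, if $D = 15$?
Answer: $285$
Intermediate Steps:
$D \left(10 + 9\right) = 15 \left(10 + 9\right) = 15 \cdot 19 = 285$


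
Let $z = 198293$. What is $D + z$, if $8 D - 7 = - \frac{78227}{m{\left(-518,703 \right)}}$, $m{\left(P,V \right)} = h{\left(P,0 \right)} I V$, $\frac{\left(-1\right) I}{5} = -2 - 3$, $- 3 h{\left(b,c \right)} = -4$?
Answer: $\frac{111520240619}{562400} \approx 1.9829 \cdot 10^{5}$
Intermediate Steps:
$h{\left(b,c \right)} = \frac{4}{3}$ ($h{\left(b,c \right)} = \left(- \frac{1}{3}\right) \left(-4\right) = \frac{4}{3}$)
$I = 25$ ($I = - 5 \left(-2 - 3\right) = \left(-5\right) \left(-5\right) = 25$)
$m{\left(P,V \right)} = \frac{100 V}{3}$ ($m{\left(P,V \right)} = \frac{4}{3} \cdot 25 V = \frac{100 V}{3}$)
$D = \frac{257419}{562400}$ ($D = \frac{7}{8} + \frac{\left(-78227\right) \frac{1}{\frac{100}{3} \cdot 703}}{8} = \frac{7}{8} + \frac{\left(-78227\right) \frac{1}{\frac{70300}{3}}}{8} = \frac{7}{8} + \frac{\left(-78227\right) \frac{3}{70300}}{8} = \frac{7}{8} + \frac{1}{8} \left(- \frac{234681}{70300}\right) = \frac{7}{8} - \frac{234681}{562400} = \frac{257419}{562400} \approx 0.45772$)
$D + z = \frac{257419}{562400} + 198293 = \frac{111520240619}{562400}$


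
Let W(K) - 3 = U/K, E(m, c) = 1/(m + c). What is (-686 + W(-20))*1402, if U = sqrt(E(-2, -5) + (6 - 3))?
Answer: -957566 - 701*sqrt(35)/35 ≈ -9.5768e+5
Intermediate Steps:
E(m, c) = 1/(c + m)
U = 2*sqrt(35)/7 (U = sqrt(1/(-5 - 2) + (6 - 3)) = sqrt(1/(-7) + 3) = sqrt(-1/7 + 3) = sqrt(20/7) = 2*sqrt(35)/7 ≈ 1.6903)
W(K) = 3 + 2*sqrt(35)/(7*K) (W(K) = 3 + (2*sqrt(35)/7)/K = 3 + 2*sqrt(35)/(7*K))
(-686 + W(-20))*1402 = (-686 + (3 + (2/7)*sqrt(35)/(-20)))*1402 = (-686 + (3 + (2/7)*sqrt(35)*(-1/20)))*1402 = (-686 + (3 - sqrt(35)/70))*1402 = (-683 - sqrt(35)/70)*1402 = -957566 - 701*sqrt(35)/35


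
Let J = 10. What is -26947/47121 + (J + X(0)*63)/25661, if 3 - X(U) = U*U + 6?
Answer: -699921626/1209171981 ≈ -0.57884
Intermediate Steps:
X(U) = -3 - U**2 (X(U) = 3 - (U*U + 6) = 3 - (U**2 + 6) = 3 - (6 + U**2) = 3 + (-6 - U**2) = -3 - U**2)
-26947/47121 + (J + X(0)*63)/25661 = -26947/47121 + (10 + (-3 - 1*0**2)*63)/25661 = -26947*1/47121 + (10 + (-3 - 1*0)*63)*(1/25661) = -26947/47121 + (10 + (-3 + 0)*63)*(1/25661) = -26947/47121 + (10 - 3*63)*(1/25661) = -26947/47121 + (10 - 189)*(1/25661) = -26947/47121 - 179*1/25661 = -26947/47121 - 179/25661 = -699921626/1209171981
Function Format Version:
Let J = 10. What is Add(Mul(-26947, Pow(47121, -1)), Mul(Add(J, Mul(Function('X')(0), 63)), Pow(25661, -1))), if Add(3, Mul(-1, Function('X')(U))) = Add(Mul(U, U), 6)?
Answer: Rational(-699921626, 1209171981) ≈ -0.57884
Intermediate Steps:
Function('X')(U) = Add(-3, Mul(-1, Pow(U, 2))) (Function('X')(U) = Add(3, Mul(-1, Add(Mul(U, U), 6))) = Add(3, Mul(-1, Add(Pow(U, 2), 6))) = Add(3, Mul(-1, Add(6, Pow(U, 2)))) = Add(3, Add(-6, Mul(-1, Pow(U, 2)))) = Add(-3, Mul(-1, Pow(U, 2))))
Add(Mul(-26947, Pow(47121, -1)), Mul(Add(J, Mul(Function('X')(0), 63)), Pow(25661, -1))) = Add(Mul(-26947, Pow(47121, -1)), Mul(Add(10, Mul(Add(-3, Mul(-1, Pow(0, 2))), 63)), Pow(25661, -1))) = Add(Mul(-26947, Rational(1, 47121)), Mul(Add(10, Mul(Add(-3, Mul(-1, 0)), 63)), Rational(1, 25661))) = Add(Rational(-26947, 47121), Mul(Add(10, Mul(Add(-3, 0), 63)), Rational(1, 25661))) = Add(Rational(-26947, 47121), Mul(Add(10, Mul(-3, 63)), Rational(1, 25661))) = Add(Rational(-26947, 47121), Mul(Add(10, -189), Rational(1, 25661))) = Add(Rational(-26947, 47121), Mul(-179, Rational(1, 25661))) = Add(Rational(-26947, 47121), Rational(-179, 25661)) = Rational(-699921626, 1209171981)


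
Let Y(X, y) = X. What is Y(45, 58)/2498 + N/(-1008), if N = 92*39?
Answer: -371561/104916 ≈ -3.5415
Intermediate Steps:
N = 3588
Y(45, 58)/2498 + N/(-1008) = 45/2498 + 3588/(-1008) = 45*(1/2498) + 3588*(-1/1008) = 45/2498 - 299/84 = -371561/104916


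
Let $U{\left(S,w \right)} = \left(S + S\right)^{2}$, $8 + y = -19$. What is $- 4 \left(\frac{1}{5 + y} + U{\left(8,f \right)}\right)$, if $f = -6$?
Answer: $- \frac{11262}{11} \approx -1023.8$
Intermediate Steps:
$y = -27$ ($y = -8 - 19 = -27$)
$U{\left(S,w \right)} = 4 S^{2}$ ($U{\left(S,w \right)} = \left(2 S\right)^{2} = 4 S^{2}$)
$- 4 \left(\frac{1}{5 + y} + U{\left(8,f \right)}\right) = - 4 \left(\frac{1}{5 - 27} + 4 \cdot 8^{2}\right) = - 4 \left(\frac{1}{-22} + 4 \cdot 64\right) = - 4 \left(- \frac{1}{22} + 256\right) = \left(-4\right) \frac{5631}{22} = - \frac{11262}{11}$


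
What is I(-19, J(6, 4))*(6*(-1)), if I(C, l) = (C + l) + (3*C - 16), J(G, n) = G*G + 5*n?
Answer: 216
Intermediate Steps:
J(G, n) = G**2 + 5*n
I(C, l) = -16 + l + 4*C (I(C, l) = (C + l) + (-16 + 3*C) = -16 + l + 4*C)
I(-19, J(6, 4))*(6*(-1)) = (-16 + (6**2 + 5*4) + 4*(-19))*(6*(-1)) = (-16 + (36 + 20) - 76)*(-6) = (-16 + 56 - 76)*(-6) = -36*(-6) = 216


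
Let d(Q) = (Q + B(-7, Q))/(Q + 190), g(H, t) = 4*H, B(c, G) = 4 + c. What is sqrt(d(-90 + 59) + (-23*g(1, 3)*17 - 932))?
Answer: I*sqrt(63106782)/159 ≈ 49.962*I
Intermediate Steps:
d(Q) = (-3 + Q)/(190 + Q) (d(Q) = (Q + (4 - 7))/(Q + 190) = (Q - 3)/(190 + Q) = (-3 + Q)/(190 + Q))
sqrt(d(-90 + 59) + (-23*g(1, 3)*17 - 932)) = sqrt((-3 + (-90 + 59))/(190 + (-90 + 59)) + (-92*17 - 932)) = sqrt((-3 - 31)/(190 - 31) + (-23*4*17 - 932)) = sqrt(-34/159 + (-92*17 - 932)) = sqrt((1/159)*(-34) + (-1564 - 932)) = sqrt(-34/159 - 2496) = sqrt(-396898/159) = I*sqrt(63106782)/159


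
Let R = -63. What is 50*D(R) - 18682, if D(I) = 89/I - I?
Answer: -982966/63 ≈ -15603.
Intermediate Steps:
D(I) = -I + 89/I
50*D(R) - 18682 = 50*(-1*(-63) + 89/(-63)) - 18682 = 50*(63 + 89*(-1/63)) - 18682 = 50*(63 - 89/63) - 18682 = 50*(3880/63) - 18682 = 194000/63 - 18682 = -982966/63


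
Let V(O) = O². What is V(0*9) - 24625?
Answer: -24625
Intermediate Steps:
V(0*9) - 24625 = (0*9)² - 24625 = 0² - 24625 = 0 - 24625 = -24625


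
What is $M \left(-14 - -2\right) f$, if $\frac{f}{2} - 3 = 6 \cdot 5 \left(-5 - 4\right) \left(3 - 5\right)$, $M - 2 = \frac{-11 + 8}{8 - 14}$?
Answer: $-32580$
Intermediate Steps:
$M = \frac{5}{2}$ ($M = 2 + \frac{-11 + 8}{8 - 14} = 2 - \frac{3}{-6} = 2 - - \frac{1}{2} = 2 + \frac{1}{2} = \frac{5}{2} \approx 2.5$)
$f = 1086$ ($f = 6 + 2 \cdot 6 \cdot 5 \left(-5 - 4\right) \left(3 - 5\right) = 6 + 2 \cdot 30 \left(\left(-9\right) \left(-2\right)\right) = 6 + 2 \cdot 30 \cdot 18 = 6 + 2 \cdot 540 = 6 + 1080 = 1086$)
$M \left(-14 - -2\right) f = \frac{5 \left(-14 - -2\right)}{2} \cdot 1086 = \frac{5 \left(-14 + 2\right)}{2} \cdot 1086 = \frac{5}{2} \left(-12\right) 1086 = \left(-30\right) 1086 = -32580$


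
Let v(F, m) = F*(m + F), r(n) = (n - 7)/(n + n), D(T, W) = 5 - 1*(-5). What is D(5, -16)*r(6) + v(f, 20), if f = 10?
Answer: 1795/6 ≈ 299.17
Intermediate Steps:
D(T, W) = 10 (D(T, W) = 5 + 5 = 10)
r(n) = (-7 + n)/(2*n) (r(n) = (-7 + n)/((2*n)) = (-7 + n)*(1/(2*n)) = (-7 + n)/(2*n))
v(F, m) = F*(F + m)
D(5, -16)*r(6) + v(f, 20) = 10*((½)*(-7 + 6)/6) + 10*(10 + 20) = 10*((½)*(⅙)*(-1)) + 10*30 = 10*(-1/12) + 300 = -⅚ + 300 = 1795/6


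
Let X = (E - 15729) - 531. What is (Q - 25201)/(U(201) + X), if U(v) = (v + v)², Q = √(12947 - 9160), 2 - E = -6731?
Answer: -25201/152077 + √3787/152077 ≈ -0.16531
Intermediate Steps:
E = 6733 (E = 2 - 1*(-6731) = 2 + 6731 = 6733)
Q = √3787 ≈ 61.539
X = -9527 (X = (6733 - 15729) - 531 = -8996 - 531 = -9527)
U(v) = 4*v² (U(v) = (2*v)² = 4*v²)
(Q - 25201)/(U(201) + X) = (√3787 - 25201)/(4*201² - 9527) = (-25201 + √3787)/(4*40401 - 9527) = (-25201 + √3787)/(161604 - 9527) = (-25201 + √3787)/152077 = (-25201 + √3787)*(1/152077) = -25201/152077 + √3787/152077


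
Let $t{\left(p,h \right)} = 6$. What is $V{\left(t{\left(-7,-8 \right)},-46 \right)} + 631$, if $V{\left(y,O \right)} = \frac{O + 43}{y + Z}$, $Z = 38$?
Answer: $\frac{27761}{44} \approx 630.93$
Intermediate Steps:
$V{\left(y,O \right)} = \frac{43 + O}{38 + y}$ ($V{\left(y,O \right)} = \frac{O + 43}{y + 38} = \frac{43 + O}{38 + y}$)
$V{\left(t{\left(-7,-8 \right)},-46 \right)} + 631 = \frac{43 - 46}{38 + 6} + 631 = \frac{1}{44} \left(-3\right) + 631 = - \frac{3}{44} + 631 = \frac{27761}{44}$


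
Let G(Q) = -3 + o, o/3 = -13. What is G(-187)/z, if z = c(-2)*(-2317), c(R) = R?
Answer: -3/331 ≈ -0.0090634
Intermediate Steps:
o = -39 (o = 3*(-13) = -39)
G(Q) = -42 (G(Q) = -3 - 39 = -42)
z = 4634 (z = -2*(-2317) = 4634)
G(-187)/z = -42/4634 = -42*1/4634 = -3/331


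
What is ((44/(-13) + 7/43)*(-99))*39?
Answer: 534897/43 ≈ 12439.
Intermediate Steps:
((44/(-13) + 7/43)*(-99))*39 = ((44*(-1/13) + 7*(1/43))*(-99))*39 = ((-44/13 + 7/43)*(-99))*39 = -1801/559*(-99)*39 = (178299/559)*39 = 534897/43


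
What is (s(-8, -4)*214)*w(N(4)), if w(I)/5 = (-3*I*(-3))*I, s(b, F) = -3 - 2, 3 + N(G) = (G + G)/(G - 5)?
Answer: -5826150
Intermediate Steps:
N(G) = -3 + 2*G/(-5 + G) (N(G) = -3 + (G + G)/(G - 5) = -3 + (2*G)/(-5 + G) = -3 + 2*G/(-5 + G))
s(b, F) = -5
w(I) = 45*I**2 (w(I) = 5*((-3*I*(-3))*I) = 5*((9*I)*I) = 5*(9*I**2) = 45*I**2)
(s(-8, -4)*214)*w(N(4)) = (-5*214)*(45*((15 - 1*4)/(-5 + 4))**2) = -48150*((15 - 4)/(-1))**2 = -48150*(-1*11)**2 = -48150*(-11)**2 = -48150*121 = -1070*5445 = -5826150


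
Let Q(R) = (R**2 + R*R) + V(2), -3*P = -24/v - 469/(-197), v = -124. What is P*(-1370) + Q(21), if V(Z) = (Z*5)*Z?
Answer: 38063312/18321 ≈ 2077.6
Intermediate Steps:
V(Z) = 5*Z**2 (V(Z) = (5*Z)*Z = 5*Z**2)
P = -15721/18321 (P = -(-24/(-124) - 469/(-197))/3 = -(-24*(-1/124) - 469*(-1/197))/3 = -(6/31 + 469/197)/3 = -1/3*15721/6107 = -15721/18321 ≈ -0.85809)
Q(R) = 20 + 2*R**2 (Q(R) = (R**2 + R*R) + 5*2**2 = (R**2 + R**2) + 5*4 = 2*R**2 + 20 = 20 + 2*R**2)
P*(-1370) + Q(21) = -15721/18321*(-1370) + (20 + 2*21**2) = 21537770/18321 + (20 + 2*441) = 21537770/18321 + (20 + 882) = 21537770/18321 + 902 = 38063312/18321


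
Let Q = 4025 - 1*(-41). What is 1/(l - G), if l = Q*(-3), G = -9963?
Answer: -1/2235 ≈ -0.00044743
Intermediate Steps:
Q = 4066 (Q = 4025 + 41 = 4066)
l = -12198 (l = 4066*(-3) = -12198)
1/(l - G) = 1/(-12198 - 1*(-9963)) = 1/(-12198 + 9963) = 1/(-2235) = -1/2235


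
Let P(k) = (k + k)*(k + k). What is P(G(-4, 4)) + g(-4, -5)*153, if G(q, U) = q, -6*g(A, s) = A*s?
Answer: -446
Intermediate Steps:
g(A, s) = -A*s/6
P(k) = 4*k² (P(k) = (2*k)*(2*k) = 4*k²)
P(G(-4, 4)) + g(-4, -5)*153 = 4*(-4)² - ⅙*(-4)*(-5)*153 = 4*16 - 10/3*153 = 64 - 510 = -446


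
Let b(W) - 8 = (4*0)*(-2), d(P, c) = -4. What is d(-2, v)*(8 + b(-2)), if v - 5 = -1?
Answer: -64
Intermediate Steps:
v = 4 (v = 5 - 1 = 4)
b(W) = 8 (b(W) = 8 + (4*0)*(-2) = 8 + 0*(-2) = 8 + 0 = 8)
d(-2, v)*(8 + b(-2)) = -4*(8 + 8) = -4*16 = -64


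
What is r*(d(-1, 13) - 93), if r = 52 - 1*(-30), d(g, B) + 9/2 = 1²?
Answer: -7913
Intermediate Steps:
d(g, B) = -7/2 (d(g, B) = -9/2 + 1² = -9/2 + 1 = -7/2)
r = 82 (r = 52 + 30 = 82)
r*(d(-1, 13) - 93) = 82*(-7/2 - 93) = 82*(-193/2) = -7913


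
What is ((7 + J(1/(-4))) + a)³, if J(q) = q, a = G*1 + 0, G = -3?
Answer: 3375/64 ≈ 52.734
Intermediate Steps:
a = -3 (a = -3*1 + 0 = -3 + 0 = -3)
((7 + J(1/(-4))) + a)³ = ((7 + 1/(-4)) - 3)³ = ((7 - ¼) - 3)³ = (27/4 - 3)³ = (15/4)³ = 3375/64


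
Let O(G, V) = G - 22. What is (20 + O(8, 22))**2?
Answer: 36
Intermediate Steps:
O(G, V) = -22 + G
(20 + O(8, 22))**2 = (20 + (-22 + 8))**2 = (20 - 14)**2 = 6**2 = 36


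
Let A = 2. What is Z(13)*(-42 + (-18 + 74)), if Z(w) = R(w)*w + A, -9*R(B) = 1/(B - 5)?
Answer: 917/36 ≈ 25.472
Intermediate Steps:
R(B) = -1/(9*(-5 + B)) (R(B) = -1/(9*(B - 5)) = -1/(9*(-5 + B)))
Z(w) = 2 - w/(-45 + 9*w) (Z(w) = (-1/(-45 + 9*w))*w + 2 = -w/(-45 + 9*w) + 2 = 2 - w/(-45 + 9*w))
Z(13)*(-42 + (-18 + 74)) = ((-90 + 17*13)/(9*(-5 + 13)))*(-42 + (-18 + 74)) = ((⅑)*(-90 + 221)/8)*(-42 + 56) = ((⅑)*(⅛)*131)*14 = (131/72)*14 = 917/36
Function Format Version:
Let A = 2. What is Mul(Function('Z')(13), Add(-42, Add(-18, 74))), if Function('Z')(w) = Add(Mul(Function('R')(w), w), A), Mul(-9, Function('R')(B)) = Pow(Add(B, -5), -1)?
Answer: Rational(917, 36) ≈ 25.472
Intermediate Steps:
Function('R')(B) = Mul(Rational(-1, 9), Pow(Add(-5, B), -1)) (Function('R')(B) = Mul(Rational(-1, 9), Pow(Add(B, -5), -1)) = Mul(Rational(-1, 9), Pow(Add(-5, B), -1)))
Function('Z')(w) = Add(2, Mul(-1, w, Pow(Add(-45, Mul(9, w)), -1))) (Function('Z')(w) = Add(Mul(Mul(-1, Pow(Add(-45, Mul(9, w)), -1)), w), 2) = Add(Mul(-1, w, Pow(Add(-45, Mul(9, w)), -1)), 2) = Add(2, Mul(-1, w, Pow(Add(-45, Mul(9, w)), -1))))
Mul(Function('Z')(13), Add(-42, Add(-18, 74))) = Mul(Mul(Rational(1, 9), Pow(Add(-5, 13), -1), Add(-90, Mul(17, 13))), Add(-42, Add(-18, 74))) = Mul(Mul(Rational(1, 9), Pow(8, -1), Add(-90, 221)), Add(-42, 56)) = Mul(Mul(Rational(1, 9), Rational(1, 8), 131), 14) = Mul(Rational(131, 72), 14) = Rational(917, 36)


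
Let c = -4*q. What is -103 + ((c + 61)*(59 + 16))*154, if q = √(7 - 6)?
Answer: 658247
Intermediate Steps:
q = 1 (q = √1 = 1)
c = -4 (c = -4*1 = -4)
-103 + ((c + 61)*(59 + 16))*154 = -103 + ((-4 + 61)*(59 + 16))*154 = -103 + (57*75)*154 = -103 + 4275*154 = -103 + 658350 = 658247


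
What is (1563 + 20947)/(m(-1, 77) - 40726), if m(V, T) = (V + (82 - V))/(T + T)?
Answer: -1733270/3135861 ≈ -0.55273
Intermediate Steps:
m(V, T) = 41/T (m(V, T) = 82/((2*T)) = 82*(1/(2*T)) = 41/T)
(1563 + 20947)/(m(-1, 77) - 40726) = (1563 + 20947)/(41/77 - 40726) = 22510/(41*(1/77) - 40726) = 22510/(41/77 - 40726) = 22510/(-3135861/77) = 22510*(-77/3135861) = -1733270/3135861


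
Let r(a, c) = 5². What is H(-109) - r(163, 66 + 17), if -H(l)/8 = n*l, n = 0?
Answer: -25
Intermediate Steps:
r(a, c) = 25
H(l) = 0 (H(l) = -0*l = -8*0 = 0)
H(-109) - r(163, 66 + 17) = 0 - 1*25 = 0 - 25 = -25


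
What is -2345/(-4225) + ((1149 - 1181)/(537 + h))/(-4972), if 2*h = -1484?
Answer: 4780059/8612747 ≈ 0.55500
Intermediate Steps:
h = -742 (h = (½)*(-1484) = -742)
-2345/(-4225) + ((1149 - 1181)/(537 + h))/(-4972) = -2345/(-4225) + ((1149 - 1181)/(537 - 742))/(-4972) = -2345*(-1/4225) - 32/(-205)*(-1/4972) = 469/845 - 32*(-1/205)*(-1/4972) = 469/845 + (32/205)*(-1/4972) = 469/845 - 8/254815 = 4780059/8612747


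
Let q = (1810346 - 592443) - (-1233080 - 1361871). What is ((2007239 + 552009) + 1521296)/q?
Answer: 2040272/1906427 ≈ 1.0702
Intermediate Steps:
q = 3812854 (q = 1217903 - 1*(-2594951) = 1217903 + 2594951 = 3812854)
((2007239 + 552009) + 1521296)/q = ((2007239 + 552009) + 1521296)/3812854 = (2559248 + 1521296)*(1/3812854) = 4080544*(1/3812854) = 2040272/1906427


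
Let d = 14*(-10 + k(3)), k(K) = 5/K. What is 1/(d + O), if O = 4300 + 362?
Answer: 3/13636 ≈ 0.00022001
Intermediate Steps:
O = 4662
d = -350/3 (d = 14*(-10 + 5/3) = 14*(-25/3) = -350/3 ≈ -116.67)
1/(d + O) = 1/(-350/3 + 4662) = 1/(13636/3) = 3/13636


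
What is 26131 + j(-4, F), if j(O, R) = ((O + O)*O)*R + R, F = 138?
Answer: 30685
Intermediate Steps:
j(O, R) = R + 2*R*O² (j(O, R) = ((2*O)*O)*R + R = (2*O²)*R + R = 2*R*O² + R = R + 2*R*O²)
26131 + j(-4, F) = 26131 + 138*(1 + 2*(-4)²) = 26131 + 138*(1 + 2*16) = 26131 + 138*(1 + 32) = 26131 + 138*33 = 26131 + 4554 = 30685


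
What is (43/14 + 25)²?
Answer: 154449/196 ≈ 788.00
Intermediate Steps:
(43/14 + 25)² = (393/14)² = 154449/196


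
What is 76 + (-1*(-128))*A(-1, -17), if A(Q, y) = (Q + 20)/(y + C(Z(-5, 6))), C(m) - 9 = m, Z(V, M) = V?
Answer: -1444/13 ≈ -111.08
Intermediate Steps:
C(m) = 9 + m
A(Q, y) = (20 + Q)/(4 + y) (A(Q, y) = (Q + 20)/(y + (9 - 5)) = (20 + Q)/(y + 4) = (20 + Q)/(4 + y))
76 + (-1*(-128))*A(-1, -17) = 76 + (-1*(-128))*((20 - 1)/(4 - 17)) = 76 + 128*(19/(-13)) = 76 + 128*(-1/13*19) = 76 + 128*(-19/13) = 76 - 2432/13 = -1444/13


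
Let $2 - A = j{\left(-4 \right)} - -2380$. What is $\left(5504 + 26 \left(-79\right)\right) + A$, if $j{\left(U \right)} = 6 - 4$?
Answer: $1070$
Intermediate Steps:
$j{\left(U \right)} = 2$ ($j{\left(U \right)} = 6 - 4 = 2$)
$A = -2380$ ($A = 2 - \left(2 - -2380\right) = 2 - \left(2 + 2380\right) = 2 - 2382 = -2380$)
$\left(5504 + 26 \left(-79\right)\right) + A = \left(5504 + 26 \left(-79\right)\right) - 2380 = \left(5504 - 2054\right) - 2380 = 3450 - 2380 = 1070$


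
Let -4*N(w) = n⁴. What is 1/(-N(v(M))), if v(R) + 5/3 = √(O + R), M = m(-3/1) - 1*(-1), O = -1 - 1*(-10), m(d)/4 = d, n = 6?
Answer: 1/324 ≈ 0.0030864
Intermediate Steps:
m(d) = 4*d
O = 9 (O = -1 + 10 = 9)
M = -11 (M = 4*(-3/1) - 1*(-1) = 4*(-3*1) + 1 = 4*(-3) + 1 = -12 + 1 = -11)
v(R) = -5/3 + √(9 + R)
N(w) = -324 (N(w) = -¼*6⁴ = -¼*1296 = -324)
1/(-N(v(M))) = 1/(-1*(-324)) = 1/324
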